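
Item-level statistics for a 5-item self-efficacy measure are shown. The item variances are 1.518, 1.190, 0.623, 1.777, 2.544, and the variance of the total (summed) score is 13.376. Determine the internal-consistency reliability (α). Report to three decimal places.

α = 0.535

Σσ²ᵢ = 1.518 + 1.190 + 0.623 + 1.777 + 2.544 = 7.652
α = (k/(k−1))·(1 − Σσ²ᵢ/total variance) = (5/4)·(1 − 7.652/13.376) = 0.535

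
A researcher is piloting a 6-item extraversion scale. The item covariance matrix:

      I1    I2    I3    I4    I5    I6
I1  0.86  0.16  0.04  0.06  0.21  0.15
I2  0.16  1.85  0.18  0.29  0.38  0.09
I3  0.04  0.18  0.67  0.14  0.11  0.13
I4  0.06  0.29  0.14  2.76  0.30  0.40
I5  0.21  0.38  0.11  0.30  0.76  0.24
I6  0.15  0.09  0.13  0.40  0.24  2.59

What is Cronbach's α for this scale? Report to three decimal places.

ΣVar(i) = 0.86 + 1.85 + 0.67 + 2.76 + 0.76 + 2.59 = 9.49
Sum of off-diagonal covariances = 2.88
total variance = 9.49 + 2 × 2.88 = 15.25
α = (k/(k−1))·(1 − ΣVar(i)/total variance) = (6/5)·(1 − 9.49/15.25) = 0.453

α = 0.453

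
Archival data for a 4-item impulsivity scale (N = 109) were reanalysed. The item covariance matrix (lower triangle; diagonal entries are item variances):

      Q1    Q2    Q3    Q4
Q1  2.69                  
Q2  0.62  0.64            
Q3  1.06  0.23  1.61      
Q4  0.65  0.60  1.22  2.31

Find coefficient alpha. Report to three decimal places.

coefficient alpha = 0.730

sum of item variances = 2.69 + 0.64 + 1.61 + 2.31 = 7.25
Σ_{i<j} σ_ij = 4.38
σ²_T = 7.25 + 2 × 4.38 = 16.01
α = (k/(k−1))·(1 − sum of item variances/σ²_T) = (4/3)·(1 − 7.25/16.01) = 0.730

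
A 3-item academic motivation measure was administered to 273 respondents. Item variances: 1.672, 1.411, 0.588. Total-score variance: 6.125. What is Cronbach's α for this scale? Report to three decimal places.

α = 0.601

Σσᵢ² = 1.672 + 1.411 + 0.588 = 3.671
α = (k/(k−1))·(1 − Σσᵢ²/Var(T)) = (3/2)·(1 − 3.671/6.125) = 0.601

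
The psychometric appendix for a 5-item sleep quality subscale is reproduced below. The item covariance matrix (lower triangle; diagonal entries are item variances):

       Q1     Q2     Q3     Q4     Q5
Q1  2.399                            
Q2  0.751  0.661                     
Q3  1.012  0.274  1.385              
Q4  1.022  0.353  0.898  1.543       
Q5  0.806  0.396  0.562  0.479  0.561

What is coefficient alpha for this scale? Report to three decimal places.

sum of item variances = 2.399 + 0.661 + 1.385 + 1.543 + 0.561 = 6.549
Σ_{i<j} σ_ij = 6.553
σ²_T = 6.549 + 2 × 6.553 = 19.655
α = (k/(k−1))·(1 − sum of item variances/σ²_T) = (5/4)·(1 − 6.549/19.655) = 0.834

coefficient alpha = 0.834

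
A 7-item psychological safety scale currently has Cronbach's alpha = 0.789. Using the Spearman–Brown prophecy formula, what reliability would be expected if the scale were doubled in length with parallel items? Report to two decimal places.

predicted reliability = 0.88

Length factor m = 2
α' = m·α / (1 + (m−1)·α)
   = 2 × 0.789 / (1 + (2 − 1) × 0.789)
   = 1.5780 / 1.7890 = 0.88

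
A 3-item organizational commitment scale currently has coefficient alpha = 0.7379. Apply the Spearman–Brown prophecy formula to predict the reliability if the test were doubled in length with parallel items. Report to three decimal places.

predicted reliability = 0.849

Length factor m = 2
α' = m·α / (1 + (m−1)·α)
   = 2 × 0.7379 / (1 + (2 − 1) × 0.7379)
   = 1.4758 / 1.7379 = 0.849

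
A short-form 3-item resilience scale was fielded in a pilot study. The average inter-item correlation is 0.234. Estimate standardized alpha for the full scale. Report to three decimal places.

α = 0.478

Standardized α = k·r̄ / (1 + (k−1)·r̄) = 3 × 0.234 / (1 + 2 × 0.234)
  = 0.7020 / 1.4680 = 0.478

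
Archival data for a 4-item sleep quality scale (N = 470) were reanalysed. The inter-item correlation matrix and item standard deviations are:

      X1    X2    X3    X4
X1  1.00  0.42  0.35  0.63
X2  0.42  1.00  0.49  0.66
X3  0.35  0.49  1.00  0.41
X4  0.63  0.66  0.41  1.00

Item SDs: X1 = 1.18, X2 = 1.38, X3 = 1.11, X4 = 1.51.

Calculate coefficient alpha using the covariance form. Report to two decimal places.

Σσ²ᵢ = 1.18² + 1.38² + 1.11² + 1.51² = 6.8090
Covariances σ_ij = r_ij · s_i · s_j:
  σ(X1,X2) = 0.42 × 1.18 × 1.38 = 0.6839
  σ(X1,X3) = 0.35 × 1.18 × 1.11 = 0.4584
  σ(X1,X4) = 0.63 × 1.18 × 1.51 = 1.1225
  σ(X2,X3) = 0.49 × 1.38 × 1.11 = 0.7506
  σ(X2,X4) = 0.66 × 1.38 × 1.51 = 1.3753
  σ(X3,X4) = 0.41 × 1.11 × 1.51 = 0.6872
σ²_T = Σσ²ᵢ + 2·Σσ_ij = 6.8090 + 2 × 5.0779 = 16.9648
α = (4/3)·(1 − 6.8090/16.9648) = 0.80

coefficient alpha = 0.80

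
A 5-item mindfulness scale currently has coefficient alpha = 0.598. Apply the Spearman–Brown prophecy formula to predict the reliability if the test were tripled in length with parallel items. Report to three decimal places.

predicted reliability = 0.817

Length factor m = 3
α' = m·α / (1 + (m−1)·α)
   = 3 × 0.598 / (1 + (3 − 1) × 0.598)
   = 1.7940 / 2.1960 = 0.817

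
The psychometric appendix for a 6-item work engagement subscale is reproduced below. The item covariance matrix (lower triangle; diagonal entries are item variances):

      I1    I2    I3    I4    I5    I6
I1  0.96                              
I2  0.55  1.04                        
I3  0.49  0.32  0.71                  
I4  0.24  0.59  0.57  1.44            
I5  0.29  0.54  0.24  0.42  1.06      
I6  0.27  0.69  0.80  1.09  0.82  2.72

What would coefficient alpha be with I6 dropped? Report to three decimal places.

coefficient alpha = 0.775

Remaining items: I1, I2, I3, I4, I5 (k = 5).
Σσ²ᵢ = 0.96 + 1.04 + 0.71 + 1.44 + 1.06 = 5.21
σ²_total = 5.21 + 2 × 4.25 = 13.71
α (item deleted) = (5/4)·(1 − 5.21/13.71) = 0.775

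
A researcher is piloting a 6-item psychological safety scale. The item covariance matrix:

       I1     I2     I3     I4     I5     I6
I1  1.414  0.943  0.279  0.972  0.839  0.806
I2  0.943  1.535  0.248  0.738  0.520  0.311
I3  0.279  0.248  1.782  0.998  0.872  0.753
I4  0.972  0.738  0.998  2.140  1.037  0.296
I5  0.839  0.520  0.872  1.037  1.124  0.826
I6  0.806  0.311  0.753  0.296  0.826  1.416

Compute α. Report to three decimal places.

Σσ²ᵢ = 1.414 + 1.535 + 1.782 + 2.140 + 1.124 + 1.416 = 9.411
Sum of the distinct covariances = 10.438
σ²_total = 9.411 + 2 × 10.438 = 30.287
α = (k/(k−1))·(1 − Σσ²ᵢ/σ²_total) = (6/5)·(1 − 9.411/30.287) = 0.827

α = 0.827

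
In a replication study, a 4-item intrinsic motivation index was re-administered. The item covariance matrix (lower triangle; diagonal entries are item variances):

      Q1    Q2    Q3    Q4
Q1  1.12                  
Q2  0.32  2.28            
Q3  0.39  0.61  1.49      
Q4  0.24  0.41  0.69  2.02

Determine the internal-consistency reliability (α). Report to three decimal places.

α = 0.580

sum of item variances = 1.12 + 2.28 + 1.49 + 2.02 = 6.91
Sum of off-diagonal covariances = 2.66
total variance = 6.91 + 2 × 2.66 = 12.23
α = (k/(k−1))·(1 − sum of item variances/total variance) = (4/3)·(1 − 6.91/12.23) = 0.580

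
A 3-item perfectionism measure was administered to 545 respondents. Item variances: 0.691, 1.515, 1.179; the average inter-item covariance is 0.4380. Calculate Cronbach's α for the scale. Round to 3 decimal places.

Cronbach's α = 0.656

Σσᵢ² = 0.691 + 1.515 + 1.179 = 3.385
Sum of the 3 distinct covariances = 3 × 0.4380 = 1.3140
total variance = Σσᵢ² + 2·Σcov = 3.385 + 2 × 1.3140 = 6.0130
α = (3/2)·(1 − 3.385/6.0130) = 0.656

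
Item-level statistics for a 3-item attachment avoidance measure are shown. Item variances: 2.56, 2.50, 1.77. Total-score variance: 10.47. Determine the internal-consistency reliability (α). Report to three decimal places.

ΣVar(i) = 2.56 + 2.50 + 1.77 = 6.83
α = (k/(k−1))·(1 − ΣVar(i)/σ²_total) = (3/2)·(1 − 6.83/10.47) = 0.521

α = 0.521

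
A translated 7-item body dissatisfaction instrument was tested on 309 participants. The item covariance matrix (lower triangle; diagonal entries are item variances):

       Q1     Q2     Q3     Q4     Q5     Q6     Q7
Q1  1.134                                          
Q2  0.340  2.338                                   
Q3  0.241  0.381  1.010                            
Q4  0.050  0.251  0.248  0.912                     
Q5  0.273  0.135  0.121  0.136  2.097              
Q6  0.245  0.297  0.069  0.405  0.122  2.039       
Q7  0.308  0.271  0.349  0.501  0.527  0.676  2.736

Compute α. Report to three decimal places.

Σσᵢ² = 1.134 + 2.338 + 1.010 + 0.912 + 2.097 + 2.039 + 2.736 = 12.266
Sum of the distinct covariances = 5.946
σ²_total = 12.266 + 2 × 5.946 = 24.158
α = (k/(k−1))·(1 − Σσᵢ²/σ²_total) = (7/6)·(1 − 12.266/24.158) = 0.574

α = 0.574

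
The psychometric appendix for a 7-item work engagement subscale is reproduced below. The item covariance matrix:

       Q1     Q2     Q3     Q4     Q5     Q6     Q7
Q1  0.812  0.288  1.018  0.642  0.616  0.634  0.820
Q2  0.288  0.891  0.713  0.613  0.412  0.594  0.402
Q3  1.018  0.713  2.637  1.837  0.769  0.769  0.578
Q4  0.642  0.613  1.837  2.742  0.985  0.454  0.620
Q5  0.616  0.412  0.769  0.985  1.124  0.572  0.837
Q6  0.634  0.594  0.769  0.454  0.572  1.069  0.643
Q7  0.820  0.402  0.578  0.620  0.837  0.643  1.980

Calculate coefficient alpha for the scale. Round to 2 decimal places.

ΣVar(i) = 0.812 + 0.891 + 2.637 + 2.742 + 1.124 + 1.069 + 1.980 = 11.255
Sum of off-diagonal covariances = 14.816
σ²_total = 11.255 + 2 × 14.816 = 40.887
α = (k/(k−1))·(1 − ΣVar(i)/σ²_total) = (7/6)·(1 − 11.255/40.887) = 0.85

α = 0.85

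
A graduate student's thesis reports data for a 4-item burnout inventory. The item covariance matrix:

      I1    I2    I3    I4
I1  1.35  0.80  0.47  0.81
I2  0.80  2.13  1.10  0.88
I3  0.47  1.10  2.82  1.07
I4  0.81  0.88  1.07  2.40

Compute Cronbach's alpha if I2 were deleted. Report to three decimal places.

Remaining items: I1, I3, I4 (k = 3).
sum of item variances = 1.35 + 2.82 + 2.40 = 6.57
Var(T) = 6.57 + 2 × 2.35 = 11.27
α (item deleted) = (3/2)·(1 − 6.57/11.27) = 0.626

Cronbach's alpha = 0.626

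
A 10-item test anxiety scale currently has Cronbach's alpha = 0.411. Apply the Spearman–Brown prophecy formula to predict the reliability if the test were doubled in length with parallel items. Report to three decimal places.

predicted reliability = 0.583

Length factor m = 2
α' = m·α / (1 + (m−1)·α)
   = 2 × 0.411 / (1 + (2 − 1) × 0.411)
   = 0.8220 / 1.4110 = 0.583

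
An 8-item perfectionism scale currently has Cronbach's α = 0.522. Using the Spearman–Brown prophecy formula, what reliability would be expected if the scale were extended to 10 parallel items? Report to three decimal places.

predicted reliability = 0.577

Length factor m = 10/8 = 1.2500
α' = m·α / (1 + (m−1)·α)
   = 10/8 × 0.522 / (1 + (10/8 − 1) × 0.522)
   = 0.6525 / 1.1305 = 0.577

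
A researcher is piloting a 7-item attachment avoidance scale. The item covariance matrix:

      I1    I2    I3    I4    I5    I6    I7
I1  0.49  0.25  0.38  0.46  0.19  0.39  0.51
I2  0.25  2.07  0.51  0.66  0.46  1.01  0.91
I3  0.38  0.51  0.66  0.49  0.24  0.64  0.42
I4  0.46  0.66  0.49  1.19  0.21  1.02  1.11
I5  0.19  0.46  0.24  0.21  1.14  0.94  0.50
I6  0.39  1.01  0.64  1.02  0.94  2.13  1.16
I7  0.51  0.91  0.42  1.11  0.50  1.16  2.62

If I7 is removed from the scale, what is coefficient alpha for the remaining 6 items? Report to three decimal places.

α = 0.806

Remaining items: I1, I2, I3, I4, I5, I6 (k = 6).
Σσ²ᵢ = 0.49 + 2.07 + 0.66 + 1.19 + 1.14 + 2.13 = 7.68
Var(T) = 7.68 + 2 × 7.85 = 23.38
α (item deleted) = (6/5)·(1 − 7.68/23.38) = 0.806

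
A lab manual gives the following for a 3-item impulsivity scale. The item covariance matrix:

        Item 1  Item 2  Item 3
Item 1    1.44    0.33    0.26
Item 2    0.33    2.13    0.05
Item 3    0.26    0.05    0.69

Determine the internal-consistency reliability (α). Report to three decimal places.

Σσ²ᵢ = 1.44 + 2.13 + 0.69 = 4.26
Sum of off-diagonal covariances = 0.64
total variance = 4.26 + 2 × 0.64 = 5.54
α = (k/(k−1))·(1 − Σσ²ᵢ/total variance) = (3/2)·(1 − 4.26/5.54) = 0.347

α = 0.347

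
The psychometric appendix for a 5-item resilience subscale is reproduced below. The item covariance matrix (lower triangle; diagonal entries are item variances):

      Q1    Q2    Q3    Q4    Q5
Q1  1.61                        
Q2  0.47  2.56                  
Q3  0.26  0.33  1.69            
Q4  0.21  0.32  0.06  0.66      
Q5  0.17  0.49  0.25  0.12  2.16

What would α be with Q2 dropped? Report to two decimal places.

Remaining items: Q1, Q3, Q4, Q5 (k = 4).
sum of item variances = 1.61 + 1.69 + 0.66 + 2.16 = 6.12
σ²_total = 6.12 + 2 × 1.07 = 8.26
α (item deleted) = (4/3)·(1 − 6.12/8.26) = 0.35

α = 0.35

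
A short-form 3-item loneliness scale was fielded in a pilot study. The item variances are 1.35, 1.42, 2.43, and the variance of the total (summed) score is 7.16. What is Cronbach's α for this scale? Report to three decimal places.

α = 0.411

Σσᵢ² = 1.35 + 1.42 + 2.43 = 5.20
α = (k/(k−1))·(1 − Σσᵢ²/Var(T)) = (3/2)·(1 − 5.20/7.16) = 0.411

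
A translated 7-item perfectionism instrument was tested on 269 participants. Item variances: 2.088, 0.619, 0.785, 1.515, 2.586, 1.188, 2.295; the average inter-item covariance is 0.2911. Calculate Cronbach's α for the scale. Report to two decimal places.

sum of item variances = 2.088 + 0.619 + 0.785 + 1.515 + 2.586 + 1.188 + 2.295 = 11.076
Sum of the 21 distinct covariances = 21 × 0.2911 = 6.1131
total variance = sum of item variances + 2·Σcov = 11.076 + 2 × 6.1131 = 23.3022
α = (7/6)·(1 − 11.076/23.3022) = 0.61

α = 0.61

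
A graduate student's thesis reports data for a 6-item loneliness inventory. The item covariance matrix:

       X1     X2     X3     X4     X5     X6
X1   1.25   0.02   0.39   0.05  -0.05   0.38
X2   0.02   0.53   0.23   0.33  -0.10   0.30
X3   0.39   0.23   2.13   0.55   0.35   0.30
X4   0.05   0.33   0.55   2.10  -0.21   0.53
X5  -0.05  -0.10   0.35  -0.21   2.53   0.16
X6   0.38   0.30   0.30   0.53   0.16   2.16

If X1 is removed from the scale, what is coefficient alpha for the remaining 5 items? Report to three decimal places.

Remaining items: X2, X3, X4, X5, X6 (k = 5).
sum of item variances = 0.53 + 2.13 + 2.10 + 2.53 + 2.16 = 9.45
total variance = 9.45 + 2 × 2.44 = 14.33
α (item deleted) = (5/4)·(1 − 9.45/14.33) = 0.426

α = 0.426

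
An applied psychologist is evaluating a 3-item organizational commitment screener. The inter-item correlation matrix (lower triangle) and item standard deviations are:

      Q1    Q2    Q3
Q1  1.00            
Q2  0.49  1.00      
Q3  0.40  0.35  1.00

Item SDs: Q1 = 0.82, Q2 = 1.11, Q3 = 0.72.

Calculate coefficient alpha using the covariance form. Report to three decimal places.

α = 0.664

Σσ²ᵢ = 0.82² + 1.11² + 0.72² = 2.4229
Covariances σ_ij = r_ij · s_i · s_j:
  σ(Q1,Q2) = 0.49 × 0.82 × 1.11 = 0.4460
  σ(Q1,Q3) = 0.40 × 0.82 × 0.72 = 0.2362
  σ(Q2,Q3) = 0.35 × 1.11 × 0.72 = 0.2797
σ²_T = Σσ²ᵢ + 2·Σσ_ij = 2.4229 + 2 × 0.9619 = 4.3467
α = (3/2)·(1 − 2.4229/4.3467) = 0.664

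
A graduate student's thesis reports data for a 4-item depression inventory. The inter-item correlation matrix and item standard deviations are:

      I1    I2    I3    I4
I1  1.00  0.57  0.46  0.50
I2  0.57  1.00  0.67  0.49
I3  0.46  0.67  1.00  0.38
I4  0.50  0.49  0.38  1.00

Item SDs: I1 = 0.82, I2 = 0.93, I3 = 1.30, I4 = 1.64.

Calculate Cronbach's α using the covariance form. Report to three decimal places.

Cronbach's α = 0.764

Σσ²ᵢ = 0.82² + 0.93² + 1.30² + 1.64² = 5.9169
Covariances σ_ij = r_ij · s_i · s_j:
  σ(I1,I2) = 0.57 × 0.82 × 0.93 = 0.4347
  σ(I1,I3) = 0.46 × 0.82 × 1.30 = 0.4904
  σ(I1,I4) = 0.50 × 0.82 × 1.64 = 0.6724
  σ(I2,I3) = 0.67 × 0.93 × 1.30 = 0.8100
  σ(I2,I4) = 0.49 × 0.93 × 1.64 = 0.7473
  σ(I3,I4) = 0.38 × 1.30 × 1.64 = 0.8102
σ²_T = Σσ²ᵢ + 2·Σσ_ij = 5.9169 + 2 × 3.9650 = 13.8469
α = (4/3)·(1 − 5.9169/13.8469) = 0.764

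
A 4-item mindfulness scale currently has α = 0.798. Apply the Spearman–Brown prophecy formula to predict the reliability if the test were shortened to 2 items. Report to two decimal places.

Length factor m = 2/4 = 0.5000
α' = m·α / (1 − (1−m)·α)
   = 2/4 × 0.798 / (1 − (1 − 2/4) × 0.798)
   = 0.3990 / 0.6010 = 0.66

predicted reliability = 0.66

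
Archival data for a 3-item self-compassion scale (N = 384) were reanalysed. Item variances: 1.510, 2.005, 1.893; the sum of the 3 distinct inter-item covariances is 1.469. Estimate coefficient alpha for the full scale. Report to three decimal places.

α = 0.528

Σσ²ᵢ = 1.510 + 2.005 + 1.893 = 5.408
Sum of distinct covariances = 1.469
total variance = Σσ²ᵢ + 2·Σcov = 5.408 + 2 × 1.469 = 8.346
α = (3/2)·(1 − 5.408/8.346) = 0.528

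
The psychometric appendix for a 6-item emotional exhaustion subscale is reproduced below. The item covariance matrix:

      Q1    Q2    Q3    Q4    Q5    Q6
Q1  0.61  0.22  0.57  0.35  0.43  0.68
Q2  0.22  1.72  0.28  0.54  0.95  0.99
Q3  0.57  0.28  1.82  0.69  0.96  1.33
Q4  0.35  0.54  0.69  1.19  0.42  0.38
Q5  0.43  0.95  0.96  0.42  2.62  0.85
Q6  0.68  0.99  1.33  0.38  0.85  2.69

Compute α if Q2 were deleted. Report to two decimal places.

α = 0.75

Remaining items: Q1, Q3, Q4, Q5, Q6 (k = 5).
sum of item variances = 0.61 + 1.82 + 1.19 + 2.62 + 2.69 = 8.93
total variance = 8.93 + 2 × 6.66 = 22.25
α (item deleted) = (5/4)·(1 − 8.93/22.25) = 0.75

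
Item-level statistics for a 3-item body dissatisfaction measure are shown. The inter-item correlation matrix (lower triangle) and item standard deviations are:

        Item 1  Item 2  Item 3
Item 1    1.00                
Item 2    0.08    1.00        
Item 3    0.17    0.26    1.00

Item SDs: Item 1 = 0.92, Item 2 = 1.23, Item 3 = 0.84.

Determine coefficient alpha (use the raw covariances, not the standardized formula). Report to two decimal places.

coefficient alpha = 0.36

Σσ²ᵢ = 0.92² + 1.23² + 0.84² = 3.0649
Covariances σ_ij = r_ij · s_i · s_j:
  σ(Item 1,Item 2) = 0.08 × 0.92 × 1.23 = 0.0905
  σ(Item 1,Item 3) = 0.17 × 0.92 × 0.84 = 0.1314
  σ(Item 2,Item 3) = 0.26 × 1.23 × 0.84 = 0.2686
σ²_T = Σσ²ᵢ + 2·Σσ_ij = 3.0649 + 2 × 0.4905 = 4.0459
α = (3/2)·(1 − 3.0649/4.0459) = 0.36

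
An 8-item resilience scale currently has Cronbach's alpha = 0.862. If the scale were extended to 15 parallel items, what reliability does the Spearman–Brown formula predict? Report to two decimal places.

Length factor m = 15/8 = 1.8750
α' = m·α / (1 + (m−1)·α)
   = 15/8 × 0.862 / (1 + (15/8 − 1) × 0.862)
   = 1.6162 / 1.7542 = 0.92

predicted reliability = 0.92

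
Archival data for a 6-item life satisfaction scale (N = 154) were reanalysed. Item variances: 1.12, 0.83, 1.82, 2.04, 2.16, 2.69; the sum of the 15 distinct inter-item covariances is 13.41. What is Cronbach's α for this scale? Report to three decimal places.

Σσᵢ² = 1.12 + 0.83 + 1.82 + 2.04 + 2.16 + 2.69 = 10.66
Sum of distinct covariances = 13.41
σ²_T = Σσᵢ² + 2·Σcov = 10.66 + 2 × 13.41 = 37.48
α = (6/5)·(1 − 10.66/37.48) = 0.859

α = 0.859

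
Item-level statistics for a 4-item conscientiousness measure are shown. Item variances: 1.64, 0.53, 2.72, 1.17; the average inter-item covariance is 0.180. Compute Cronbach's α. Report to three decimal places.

α = 0.350

Σσ²ᵢ = 1.64 + 0.53 + 2.72 + 1.17 = 6.06
Sum of the 6 distinct covariances = 6 × 0.180 = 1.080
total variance = Σσ²ᵢ + 2·Σcov = 6.06 + 2 × 1.080 = 8.220
α = (4/3)·(1 − 6.06/8.220) = 0.350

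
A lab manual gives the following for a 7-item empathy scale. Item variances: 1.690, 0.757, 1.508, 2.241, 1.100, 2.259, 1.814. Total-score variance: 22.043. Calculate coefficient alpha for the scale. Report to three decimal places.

sum of item variances = 1.690 + 0.757 + 1.508 + 2.241 + 1.100 + 2.259 + 1.814 = 11.369
α = (k/(k−1))·(1 − sum of item variances/σ²_T) = (7/6)·(1 − 11.369/22.043) = 0.565

coefficient alpha = 0.565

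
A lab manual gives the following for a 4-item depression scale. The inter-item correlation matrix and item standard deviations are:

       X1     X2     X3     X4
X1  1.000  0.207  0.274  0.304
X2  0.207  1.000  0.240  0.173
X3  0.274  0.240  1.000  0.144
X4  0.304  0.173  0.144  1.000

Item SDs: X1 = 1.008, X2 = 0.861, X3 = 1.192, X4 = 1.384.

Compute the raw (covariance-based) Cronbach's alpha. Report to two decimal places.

α = 0.52

Σσ²ᵢ = 1.008² + 0.861² + 1.192² + 1.384² = 5.0937
Covariances σ_ij = r_ij · s_i · s_j:
  σ(X1,X2) = 0.207 × 1.008 × 0.861 = 0.1797
  σ(X1,X3) = 0.274 × 1.008 × 1.192 = 0.3292
  σ(X1,X4) = 0.304 × 1.008 × 1.384 = 0.4241
  σ(X2,X3) = 0.240 × 0.861 × 1.192 = 0.2463
  σ(X2,X4) = 0.173 × 0.861 × 1.384 = 0.2062
  σ(X3,X4) = 0.144 × 1.192 × 1.384 = 0.2376
σ²_T = Σσ²ᵢ + 2·Σσ_ij = 5.0937 + 2 × 1.6231 = 8.3399
α = (4/3)·(1 − 5.0937/8.3399) = 0.52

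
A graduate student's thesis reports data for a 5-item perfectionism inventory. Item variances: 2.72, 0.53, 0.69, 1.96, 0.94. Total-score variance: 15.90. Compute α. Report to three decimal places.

sum of item variances = 2.72 + 0.53 + 0.69 + 1.96 + 0.94 = 6.84
α = (k/(k−1))·(1 − sum of item variances/Var(T)) = (5/4)·(1 − 6.84/15.90) = 0.712

α = 0.712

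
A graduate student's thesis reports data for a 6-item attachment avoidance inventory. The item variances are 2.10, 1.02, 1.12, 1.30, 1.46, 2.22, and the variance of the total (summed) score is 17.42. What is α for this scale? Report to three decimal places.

Σσ²ᵢ = 2.10 + 1.02 + 1.12 + 1.30 + 1.46 + 2.22 = 9.22
α = (k/(k−1))·(1 − Σσ²ᵢ/σ²_T) = (6/5)·(1 − 9.22/17.42) = 0.565

α = 0.565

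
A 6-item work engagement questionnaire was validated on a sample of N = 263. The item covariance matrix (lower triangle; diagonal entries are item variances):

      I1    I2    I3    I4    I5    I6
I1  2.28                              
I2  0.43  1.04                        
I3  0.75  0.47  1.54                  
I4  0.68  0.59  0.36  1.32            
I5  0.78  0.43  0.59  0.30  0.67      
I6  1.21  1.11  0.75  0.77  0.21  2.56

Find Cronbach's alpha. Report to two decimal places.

Cronbach's alpha = 0.80

sum of item variances = 2.28 + 1.04 + 1.54 + 1.32 + 0.67 + 2.56 = 9.41
Sum of the distinct covariances = 9.43
σ²_T = 9.41 + 2 × 9.43 = 28.27
α = (k/(k−1))·(1 − sum of item variances/σ²_T) = (6/5)·(1 − 9.41/28.27) = 0.80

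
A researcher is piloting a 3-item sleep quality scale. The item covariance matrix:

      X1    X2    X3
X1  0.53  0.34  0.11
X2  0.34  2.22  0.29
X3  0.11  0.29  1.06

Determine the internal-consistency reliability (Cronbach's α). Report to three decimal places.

α = 0.420

Σσ²ᵢ = 0.53 + 2.22 + 1.06 = 3.81
Sum of off-diagonal covariances = 0.74
σ²_total = 3.81 + 2 × 0.74 = 5.29
α = (k/(k−1))·(1 − Σσ²ᵢ/σ²_total) = (3/2)·(1 − 3.81/5.29) = 0.420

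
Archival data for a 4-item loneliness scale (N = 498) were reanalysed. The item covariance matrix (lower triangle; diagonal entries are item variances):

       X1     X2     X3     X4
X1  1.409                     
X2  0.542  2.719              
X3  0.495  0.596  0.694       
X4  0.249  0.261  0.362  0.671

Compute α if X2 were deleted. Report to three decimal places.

Remaining items: X1, X3, X4 (k = 3).
sum of item variances = 1.409 + 0.694 + 0.671 = 2.774
σ²_total = 2.774 + 2 × 1.106 = 4.986
α (item deleted) = (3/2)·(1 − 2.774/4.986) = 0.665

α = 0.665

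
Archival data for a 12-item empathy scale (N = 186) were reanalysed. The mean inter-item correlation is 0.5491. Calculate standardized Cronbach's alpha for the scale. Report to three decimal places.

standardized Cronbach's alpha = 0.936

Standardized α = k·r̄ / (1 + (k−1)·r̄) = 12 × 0.5491 / (1 + 11 × 0.5491)
  = 6.5892 / 7.0401 = 0.936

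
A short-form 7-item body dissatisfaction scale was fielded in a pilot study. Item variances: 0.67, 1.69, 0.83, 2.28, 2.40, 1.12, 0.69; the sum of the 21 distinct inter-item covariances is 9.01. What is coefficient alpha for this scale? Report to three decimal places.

coefficient alpha = 0.759

sum of item variances = 0.67 + 1.69 + 0.83 + 2.28 + 2.40 + 1.12 + 0.69 = 9.68
Sum of distinct covariances = 9.01
σ²_T = sum of item variances + 2·Σcov = 9.68 + 2 × 9.01 = 27.70
α = (7/6)·(1 − 9.68/27.70) = 0.759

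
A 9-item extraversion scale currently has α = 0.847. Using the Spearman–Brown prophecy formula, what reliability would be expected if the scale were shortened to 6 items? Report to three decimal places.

predicted reliability = 0.787

Length factor m = 6/9 = 0.6667
α' = m·α / (1 − (1−m)·α)
   = 6/9 × 0.847 / (1 − (1 − 6/9) × 0.847)
   = 0.5647 / 0.7177 = 0.787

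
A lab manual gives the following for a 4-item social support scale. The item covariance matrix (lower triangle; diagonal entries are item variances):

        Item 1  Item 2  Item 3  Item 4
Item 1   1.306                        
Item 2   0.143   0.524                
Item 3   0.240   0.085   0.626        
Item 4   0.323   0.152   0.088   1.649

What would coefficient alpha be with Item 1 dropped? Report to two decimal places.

Remaining items: Item 2, Item 3, Item 4 (k = 3).
sum of item variances = 0.524 + 0.626 + 1.649 = 2.799
σ²_total = 2.799 + 2 × 0.325 = 3.449
α (item deleted) = (3/2)·(1 − 2.799/3.449) = 0.28

coefficient alpha = 0.28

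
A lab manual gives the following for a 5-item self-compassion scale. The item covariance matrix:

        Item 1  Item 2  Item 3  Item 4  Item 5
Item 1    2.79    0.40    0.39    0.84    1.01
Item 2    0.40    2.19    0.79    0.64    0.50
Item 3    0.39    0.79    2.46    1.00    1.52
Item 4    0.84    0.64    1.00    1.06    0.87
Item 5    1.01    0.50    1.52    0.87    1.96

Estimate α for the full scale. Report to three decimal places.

Σσ²ᵢ = 2.79 + 2.19 + 2.46 + 1.06 + 1.96 = 10.46
Sum of the distinct covariances = 7.96
total variance = 10.46 + 2 × 7.96 = 26.38
α = (k/(k−1))·(1 − Σσ²ᵢ/total variance) = (5/4)·(1 − 10.46/26.38) = 0.754

α = 0.754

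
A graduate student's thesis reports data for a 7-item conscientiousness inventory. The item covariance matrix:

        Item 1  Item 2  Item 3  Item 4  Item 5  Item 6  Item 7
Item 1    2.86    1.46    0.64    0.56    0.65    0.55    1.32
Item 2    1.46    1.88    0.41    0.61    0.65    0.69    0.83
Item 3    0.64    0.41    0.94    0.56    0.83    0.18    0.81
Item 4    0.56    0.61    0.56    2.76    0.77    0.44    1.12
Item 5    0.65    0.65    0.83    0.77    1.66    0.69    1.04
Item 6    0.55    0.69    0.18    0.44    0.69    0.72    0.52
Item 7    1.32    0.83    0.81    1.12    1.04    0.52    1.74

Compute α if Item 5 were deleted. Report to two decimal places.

α = 0.80

Remaining items: Item 1, Item 2, Item 3, Item 4, Item 6, Item 7 (k = 6).
ΣVar(i) = 2.86 + 1.88 + 0.94 + 2.76 + 0.72 + 1.74 = 10.90
Var(T) = 10.90 + 2 × 10.70 = 32.30
α (item deleted) = (6/5)·(1 − 10.90/32.30) = 0.80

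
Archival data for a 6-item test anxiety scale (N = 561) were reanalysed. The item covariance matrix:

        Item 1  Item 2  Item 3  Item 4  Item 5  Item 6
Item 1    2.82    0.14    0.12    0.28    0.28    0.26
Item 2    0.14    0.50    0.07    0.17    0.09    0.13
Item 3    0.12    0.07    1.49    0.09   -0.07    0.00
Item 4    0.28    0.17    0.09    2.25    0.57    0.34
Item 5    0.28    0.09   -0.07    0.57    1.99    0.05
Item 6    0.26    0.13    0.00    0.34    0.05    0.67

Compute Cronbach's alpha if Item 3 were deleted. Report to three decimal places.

Remaining items: Item 1, Item 2, Item 4, Item 5, Item 6 (k = 5).
Σσ²ᵢ = 2.82 + 0.50 + 2.25 + 1.99 + 0.67 = 8.23
σ²_total = 8.23 + 2 × 2.31 = 12.85
α (item deleted) = (5/4)·(1 − 8.23/12.85) = 0.449

α = 0.449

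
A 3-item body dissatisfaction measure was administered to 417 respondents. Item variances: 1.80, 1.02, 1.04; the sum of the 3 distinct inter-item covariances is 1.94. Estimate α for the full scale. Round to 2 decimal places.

Σσᵢ² = 1.80 + 1.02 + 1.04 = 3.86
Sum of distinct covariances = 1.94
σ²_total = Σσᵢ² + 2·Σcov = 3.86 + 2 × 1.94 = 7.74
α = (3/2)·(1 − 3.86/7.74) = 0.75

α = 0.75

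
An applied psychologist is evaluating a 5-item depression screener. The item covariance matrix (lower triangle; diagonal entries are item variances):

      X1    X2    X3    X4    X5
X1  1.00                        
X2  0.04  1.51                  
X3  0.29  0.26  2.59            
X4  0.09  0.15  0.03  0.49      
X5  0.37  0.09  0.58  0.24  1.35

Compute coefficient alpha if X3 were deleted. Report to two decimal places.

Remaining items: X1, X2, X4, X5 (k = 4).
sum of item variances = 1.00 + 1.51 + 0.49 + 1.35 = 4.35
σ²_T = 4.35 + 2 × 0.98 = 6.31
α (item deleted) = (4/3)·(1 − 4.35/6.31) = 0.41

coefficient alpha = 0.41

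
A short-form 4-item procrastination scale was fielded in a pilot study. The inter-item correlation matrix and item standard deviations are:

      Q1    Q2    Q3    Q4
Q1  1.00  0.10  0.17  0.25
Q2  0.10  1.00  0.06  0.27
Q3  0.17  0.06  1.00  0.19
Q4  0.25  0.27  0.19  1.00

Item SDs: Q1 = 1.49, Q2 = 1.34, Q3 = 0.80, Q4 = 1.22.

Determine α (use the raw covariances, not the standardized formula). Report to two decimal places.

Σσ²ᵢ = 1.49² + 1.34² + 0.80² + 1.22² = 6.1441
Covariances σ_ij = r_ij · s_i · s_j:
  σ(Q1,Q2) = 0.10 × 1.49 × 1.34 = 0.1997
  σ(Q1,Q3) = 0.17 × 1.49 × 0.80 = 0.2026
  σ(Q1,Q4) = 0.25 × 1.49 × 1.22 = 0.4544
  σ(Q2,Q3) = 0.06 × 1.34 × 0.80 = 0.0643
  σ(Q2,Q4) = 0.27 × 1.34 × 1.22 = 0.4414
  σ(Q3,Q4) = 0.19 × 0.80 × 1.22 = 0.1854
σ²_T = Σσ²ᵢ + 2·Σσ_ij = 6.1441 + 2 × 1.5478 = 9.2397
α = (4/3)·(1 − 6.1441/9.2397) = 0.45

α = 0.45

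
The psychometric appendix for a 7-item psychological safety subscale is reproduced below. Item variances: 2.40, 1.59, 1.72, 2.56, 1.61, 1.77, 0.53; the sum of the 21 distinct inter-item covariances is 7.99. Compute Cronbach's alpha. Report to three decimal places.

Cronbach's alpha = 0.662

ΣVar(i) = 2.40 + 1.59 + 1.72 + 2.56 + 1.61 + 1.77 + 0.53 = 12.18
Sum of distinct covariances = 7.99
total variance = ΣVar(i) + 2·Σcov = 12.18 + 2 × 7.99 = 28.16
α = (7/6)·(1 − 12.18/28.16) = 0.662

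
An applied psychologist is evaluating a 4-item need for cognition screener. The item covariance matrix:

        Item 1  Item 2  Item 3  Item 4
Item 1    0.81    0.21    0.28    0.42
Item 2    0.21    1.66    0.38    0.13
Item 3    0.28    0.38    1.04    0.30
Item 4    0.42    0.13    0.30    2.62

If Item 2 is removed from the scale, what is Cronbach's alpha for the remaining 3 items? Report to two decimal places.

Remaining items: Item 1, Item 3, Item 4 (k = 3).
ΣVar(i) = 0.81 + 1.04 + 2.62 = 4.47
σ²_total = 4.47 + 2 × 1.00 = 6.47
α (item deleted) = (3/2)·(1 − 4.47/6.47) = 0.46

α = 0.46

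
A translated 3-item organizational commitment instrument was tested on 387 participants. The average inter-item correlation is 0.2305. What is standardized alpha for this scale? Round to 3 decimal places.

α = 0.473

Standardized α = k·r̄ / (1 + (k−1)·r̄) = 3 × 0.2305 / (1 + 2 × 0.2305)
  = 0.6915 / 1.4610 = 0.473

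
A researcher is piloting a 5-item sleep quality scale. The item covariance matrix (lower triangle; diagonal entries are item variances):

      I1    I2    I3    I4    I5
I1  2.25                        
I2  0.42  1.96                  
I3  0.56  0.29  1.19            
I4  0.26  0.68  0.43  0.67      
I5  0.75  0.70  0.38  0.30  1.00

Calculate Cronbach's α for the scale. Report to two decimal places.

ΣVar(i) = 2.25 + 1.96 + 1.19 + 0.67 + 1.00 = 7.07
Sum of off-diagonal covariances = 4.77
σ²_T = 7.07 + 2 × 4.77 = 16.61
α = (k/(k−1))·(1 − ΣVar(i)/σ²_T) = (5/4)·(1 − 7.07/16.61) = 0.72

α = 0.72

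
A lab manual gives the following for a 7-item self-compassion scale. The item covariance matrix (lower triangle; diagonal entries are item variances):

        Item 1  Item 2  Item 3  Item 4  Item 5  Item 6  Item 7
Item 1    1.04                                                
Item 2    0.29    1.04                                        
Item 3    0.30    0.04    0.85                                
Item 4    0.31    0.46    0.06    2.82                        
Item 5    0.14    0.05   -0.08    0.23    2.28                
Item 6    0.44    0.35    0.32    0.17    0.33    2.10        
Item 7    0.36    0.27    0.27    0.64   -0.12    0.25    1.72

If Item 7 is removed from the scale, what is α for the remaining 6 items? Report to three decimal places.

α = 0.483

Remaining items: Item 1, Item 2, Item 3, Item 4, Item 5, Item 6 (k = 6).
Σσᵢ² = 1.04 + 1.04 + 0.85 + 2.82 + 2.28 + 2.10 = 10.13
Var(T) = 10.13 + 2 × 3.41 = 16.95
α (item deleted) = (6/5)·(1 − 10.13/16.95) = 0.483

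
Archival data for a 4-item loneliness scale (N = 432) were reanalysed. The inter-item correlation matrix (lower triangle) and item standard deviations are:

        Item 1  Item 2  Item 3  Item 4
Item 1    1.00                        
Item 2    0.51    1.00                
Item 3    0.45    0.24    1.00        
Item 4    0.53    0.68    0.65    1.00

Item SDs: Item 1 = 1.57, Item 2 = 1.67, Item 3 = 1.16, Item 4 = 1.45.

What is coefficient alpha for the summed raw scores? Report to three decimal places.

α = 0.802

Σσ²ᵢ = 1.57² + 1.67² + 1.16² + 1.45² = 8.7019
Covariances σ_ij = r_ij · s_i · s_j:
  σ(Item 1,Item 2) = 0.51 × 1.57 × 1.67 = 1.3372
  σ(Item 1,Item 3) = 0.45 × 1.57 × 1.16 = 0.8195
  σ(Item 1,Item 4) = 0.53 × 1.57 × 1.45 = 1.2065
  σ(Item 2,Item 3) = 0.24 × 1.67 × 1.16 = 0.4649
  σ(Item 2,Item 4) = 0.68 × 1.67 × 1.45 = 1.6466
  σ(Item 3,Item 4) = 0.65 × 1.16 × 1.45 = 1.0933
σ²_T = Σσ²ᵢ + 2·Σσ_ij = 8.7019 + 2 × 6.5680 = 21.8379
α = (4/3)·(1 − 8.7019/21.8379) = 0.802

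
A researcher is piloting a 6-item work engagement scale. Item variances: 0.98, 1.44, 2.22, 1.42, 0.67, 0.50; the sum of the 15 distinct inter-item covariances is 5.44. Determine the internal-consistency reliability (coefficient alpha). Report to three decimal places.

coefficient alpha = 0.721

ΣVar(i) = 0.98 + 1.44 + 2.22 + 1.42 + 0.67 + 0.50 = 7.23
Sum of distinct covariances = 5.44
σ²_total = ΣVar(i) + 2·Σcov = 7.23 + 2 × 5.44 = 18.11
α = (6/5)·(1 − 7.23/18.11) = 0.721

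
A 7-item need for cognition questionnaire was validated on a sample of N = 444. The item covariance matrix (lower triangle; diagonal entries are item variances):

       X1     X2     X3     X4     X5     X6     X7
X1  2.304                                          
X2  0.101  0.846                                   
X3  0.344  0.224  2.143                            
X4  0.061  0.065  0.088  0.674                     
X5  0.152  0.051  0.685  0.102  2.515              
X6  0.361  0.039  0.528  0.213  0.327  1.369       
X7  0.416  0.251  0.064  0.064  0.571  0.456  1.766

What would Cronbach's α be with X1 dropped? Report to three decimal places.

Remaining items: X2, X3, X4, X5, X6, X7 (k = 6).
Σσ²ᵢ = 0.846 + 2.143 + 0.674 + 2.515 + 1.369 + 1.766 = 9.313
σ²_total = 9.313 + 2 × 3.728 = 16.769
α (item deleted) = (6/5)·(1 − 9.313/16.769) = 0.534

Cronbach's α = 0.534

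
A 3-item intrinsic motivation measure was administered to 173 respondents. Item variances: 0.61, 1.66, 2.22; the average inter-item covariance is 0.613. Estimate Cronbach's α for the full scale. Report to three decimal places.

Cronbach's α = 0.675

ΣVar(i) = 0.61 + 1.66 + 2.22 = 4.49
Sum of the 3 distinct covariances = 3 × 0.613 = 1.839
σ²_total = ΣVar(i) + 2·Σcov = 4.49 + 2 × 1.839 = 8.168
α = (3/2)·(1 − 4.49/8.168) = 0.675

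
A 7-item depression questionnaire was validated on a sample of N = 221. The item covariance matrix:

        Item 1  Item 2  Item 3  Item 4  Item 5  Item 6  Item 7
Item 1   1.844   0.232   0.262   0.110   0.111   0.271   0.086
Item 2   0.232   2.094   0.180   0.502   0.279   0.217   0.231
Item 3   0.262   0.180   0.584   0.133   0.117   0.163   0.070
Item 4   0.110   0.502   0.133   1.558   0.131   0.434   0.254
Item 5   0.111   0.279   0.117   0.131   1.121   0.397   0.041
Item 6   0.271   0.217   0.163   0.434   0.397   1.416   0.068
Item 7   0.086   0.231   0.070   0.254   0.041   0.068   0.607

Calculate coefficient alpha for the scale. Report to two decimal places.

α = 0.56

ΣVar(i) = 1.844 + 2.094 + 0.584 + 1.558 + 1.121 + 1.416 + 0.607 = 9.224
Sum of off-diagonal covariances = 4.289
σ²_total = 9.224 + 2 × 4.289 = 17.802
α = (k/(k−1))·(1 − ΣVar(i)/σ²_total) = (7/6)·(1 − 9.224/17.802) = 0.56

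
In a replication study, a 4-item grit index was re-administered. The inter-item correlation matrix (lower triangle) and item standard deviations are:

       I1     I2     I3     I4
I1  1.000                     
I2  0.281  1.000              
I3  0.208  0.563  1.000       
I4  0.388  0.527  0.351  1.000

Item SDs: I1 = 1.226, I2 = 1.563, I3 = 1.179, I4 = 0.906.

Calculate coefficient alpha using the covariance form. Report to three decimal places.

Σσ²ᵢ = 1.226² + 1.563² + 1.179² + 0.906² = 6.1569
Covariances σ_ij = r_ij · s_i · s_j:
  σ(I1,I2) = 0.281 × 1.226 × 1.563 = 0.5385
  σ(I1,I3) = 0.208 × 1.226 × 1.179 = 0.3007
  σ(I1,I4) = 0.388 × 1.226 × 0.906 = 0.4310
  σ(I2,I3) = 0.563 × 1.563 × 1.179 = 1.0375
  σ(I2,I4) = 0.527 × 1.563 × 0.906 = 0.7463
  σ(I3,I4) = 0.351 × 1.179 × 0.906 = 0.3749
σ²_T = Σσ²ᵢ + 2·Σσ_ij = 6.1569 + 2 × 3.4289 = 13.0147
α = (4/3)·(1 − 6.1569/13.0147) = 0.703

coefficient alpha = 0.703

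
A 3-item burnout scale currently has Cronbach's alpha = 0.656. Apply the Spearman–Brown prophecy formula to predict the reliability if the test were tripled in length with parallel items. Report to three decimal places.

predicted reliability = 0.851

Length factor m = 3
α' = m·α / (1 + (m−1)·α)
   = 3 × 0.656 / (1 + (3 − 1) × 0.656)
   = 1.9680 / 2.3120 = 0.851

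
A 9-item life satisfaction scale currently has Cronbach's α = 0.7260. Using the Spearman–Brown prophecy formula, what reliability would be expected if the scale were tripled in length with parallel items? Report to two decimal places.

Length factor m = 3
α' = m·α / (1 + (m−1)·α)
   = 3 × 0.7260 / (1 + (3 − 1) × 0.7260)
   = 2.1780 / 2.4520 = 0.89

predicted reliability = 0.89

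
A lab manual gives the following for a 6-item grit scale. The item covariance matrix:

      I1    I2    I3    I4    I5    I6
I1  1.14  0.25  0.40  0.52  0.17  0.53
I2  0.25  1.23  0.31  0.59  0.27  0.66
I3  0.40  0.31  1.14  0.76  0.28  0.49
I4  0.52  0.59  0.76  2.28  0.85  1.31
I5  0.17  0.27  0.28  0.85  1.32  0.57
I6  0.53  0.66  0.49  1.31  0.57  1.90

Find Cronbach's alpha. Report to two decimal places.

Σσ²ᵢ = 1.14 + 1.23 + 1.14 + 2.28 + 1.32 + 1.90 = 9.01
Sum of off-diagonal covariances = 7.96
total variance = 9.01 + 2 × 7.96 = 24.93
α = (k/(k−1))·(1 − Σσ²ᵢ/total variance) = (6/5)·(1 − 9.01/24.93) = 0.77

Cronbach's alpha = 0.77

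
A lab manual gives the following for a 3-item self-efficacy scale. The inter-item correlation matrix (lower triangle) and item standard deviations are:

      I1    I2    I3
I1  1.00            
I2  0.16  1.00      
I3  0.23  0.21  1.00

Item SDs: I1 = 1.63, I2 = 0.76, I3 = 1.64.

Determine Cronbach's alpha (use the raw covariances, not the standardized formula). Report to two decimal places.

α = 0.40

Σσ²ᵢ = 1.63² + 0.76² + 1.64² = 5.9241
Covariances σ_ij = r_ij · s_i · s_j:
  σ(I1,I2) = 0.16 × 1.63 × 0.76 = 0.1982
  σ(I1,I3) = 0.23 × 1.63 × 1.64 = 0.6148
  σ(I2,I3) = 0.21 × 0.76 × 1.64 = 0.2617
σ²_T = Σσ²ᵢ + 2·Σσ_ij = 5.9241 + 2 × 1.0747 = 8.0735
α = (3/2)·(1 − 5.9241/8.0735) = 0.40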